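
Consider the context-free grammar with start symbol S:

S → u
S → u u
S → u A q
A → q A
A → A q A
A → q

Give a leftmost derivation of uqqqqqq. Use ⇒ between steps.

S⇒uAq⇒uqAq⇒uqqAq⇒uqqAqAq⇒uqqqqAq⇒uqqqqqq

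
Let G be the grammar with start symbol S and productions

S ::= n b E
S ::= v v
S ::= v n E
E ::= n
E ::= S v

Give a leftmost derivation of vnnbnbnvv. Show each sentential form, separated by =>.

S => vnE => vnSv => vnnbEv => vnnbSvv => vnnbnbEvv => vnnbnbnvv

S => vnE   [S ::= v n E]
vnE => vnSv   [E ::= S v]
vnSv => vnnbEv   [S ::= n b E]
vnnbEv => vnnbSvv   [E ::= S v]
vnnbSvv => vnnbnbEvv   [S ::= n b E]
vnnbnbEvv => vnnbnbnvv   [E ::= n]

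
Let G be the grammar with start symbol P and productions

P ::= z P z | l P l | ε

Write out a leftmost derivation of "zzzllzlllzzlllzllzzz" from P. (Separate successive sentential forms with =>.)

P => zPz => zzPzz => zzzPzzz => zzzlPlzzz => zzzllPllzzz => zzzllzPzllzzz => zzzllzlPlzllzzz => zzzllzllPllzllzzz => zzzllzlllPlllzllzzz => zzzllzlllzPzlllzllzzz => zzzllzlllzzlllzllzzz

P => zPz   [P ::= z P z]
zPz => zzPzz   [P ::= z P z]
zzPzz => zzzPzzz   [P ::= z P z]
zzzPzzz => zzzlPlzzz   [P ::= l P l]
zzzlPlzzz => zzzllPllzzz   [P ::= l P l]
zzzllPllzzz => zzzllzPzllzzz   [P ::= z P z]
zzzllzPzllzzz => zzzllzlPlzllzzz   [P ::= l P l]
zzzllzlPlzllzzz => zzzllzllPllzllzzz   [P ::= l P l]
zzzllzllPllzllzzz => zzzllzlllPlllzllzzz   [P ::= l P l]
zzzllzlllPlllzllzzz => zzzllzlllzPzlllzllzzz   [P ::= z P z]
zzzllzlllzPzlllzllzzz => zzzllzlllzzlllzllzzz   [P ::= ε]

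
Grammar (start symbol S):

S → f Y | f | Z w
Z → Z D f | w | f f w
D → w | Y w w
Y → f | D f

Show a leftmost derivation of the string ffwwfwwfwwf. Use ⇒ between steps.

S⇒fY⇒fDf⇒fYwwf⇒fDfwwf⇒fYwwfwwf⇒fDfwwfwwf⇒fYwwfwwfwwf⇒ffwwfwwfwwf

S ⇒ fY   [S → f Y]
fY ⇒ fDf   [Y → D f]
fDf ⇒ fYwwf   [D → Y w w]
fYwwf ⇒ fDfwwf   [Y → D f]
fDfwwf ⇒ fYwwfwwf   [D → Y w w]
fYwwfwwf ⇒ fDfwwfwwf   [Y → D f]
fDfwwfwwf ⇒ fYwwfwwfwwf   [D → Y w w]
fYwwfwwfwwf ⇒ ffwwfwwfwwf   [Y → f]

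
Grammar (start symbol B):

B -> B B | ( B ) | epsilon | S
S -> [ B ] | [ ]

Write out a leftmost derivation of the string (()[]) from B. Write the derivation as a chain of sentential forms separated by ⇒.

B ⇒ (B) ⇒ (BB) ⇒ ((B)B) ⇒ (()B) ⇒ (()BB) ⇒ (()SB) ⇒ (()[B]B) ⇒ (()[]B) ⇒ (()[])

B ⇒ (B)   [B -> ( B )]
(B) ⇒ (BB)   [B -> B B]
(BB) ⇒ ((B)B)   [B -> ( B )]
((B)B) ⇒ (()B)   [B -> epsilon]
(()B) ⇒ (()BB)   [B -> B B]
(()BB) ⇒ (()SB)   [B -> S]
(()SB) ⇒ (()[B]B)   [S -> [ B ]]
(()[B]B) ⇒ (()[]B)   [B -> epsilon]
(()[]B) ⇒ (()[])   [B -> epsilon]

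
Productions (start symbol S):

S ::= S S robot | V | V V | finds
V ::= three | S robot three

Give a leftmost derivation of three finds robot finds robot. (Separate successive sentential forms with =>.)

S => S S robot => S S robot S robot => V S robot S robot => three S robot S robot => three finds robot S robot => three finds robot finds robot

S => S S robot   [S ::= S S robot]
S S robot => S S robot S robot   [S ::= S S robot]
S S robot S robot => V S robot S robot   [S ::= V]
V S robot S robot => three S robot S robot   [V ::= three]
three S robot S robot => three finds robot S robot   [S ::= finds]
three finds robot S robot => three finds robot finds robot   [S ::= finds]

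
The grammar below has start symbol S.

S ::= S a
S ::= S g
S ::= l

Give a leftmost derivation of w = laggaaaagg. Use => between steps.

S=>Sg=>Sgg=>Sagg=>Saagg=>Saaagg=>Saaaagg=>Sgaaaagg=>Sggaaaagg=>Saggaaaagg=>laggaaaagg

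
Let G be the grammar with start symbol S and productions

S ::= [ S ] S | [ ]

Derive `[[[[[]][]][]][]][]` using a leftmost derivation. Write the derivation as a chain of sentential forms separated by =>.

S => [S]S   [S ::= [ S ] S]
[S]S => [[S]S]S   [S ::= [ S ] S]
[[S]S]S => [[[S]S]S]S   [S ::= [ S ] S]
[[[S]S]S]S => [[[[S]S]S]S]S   [S ::= [ S ] S]
[[[[S]S]S]S]S => [[[[[]]S]S]S]S   [S ::= [ ]]
[[[[[]]S]S]S]S => [[[[[]][]]S]S]S   [S ::= [ ]]
[[[[[]][]]S]S]S => [[[[[]][]][]]S]S   [S ::= [ ]]
[[[[[]][]][]]S]S => [[[[[]][]][]][]]S   [S ::= [ ]]
[[[[[]][]][]][]]S => [[[[[]][]][]][]][]   [S ::= [ ]]

S => [S]S => [[S]S]S => [[[S]S]S]S => [[[[S]S]S]S]S => [[[[[]]S]S]S]S => [[[[[]][]]S]S]S => [[[[[]][]][]]S]S => [[[[[]][]][]][]]S => [[[[[]][]][]][]][]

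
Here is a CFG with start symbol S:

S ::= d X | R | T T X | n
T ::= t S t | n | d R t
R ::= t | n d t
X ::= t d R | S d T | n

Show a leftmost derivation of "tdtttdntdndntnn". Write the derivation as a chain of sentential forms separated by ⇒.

S ⇒ TTX ⇒ tStTX ⇒ tTTXtTX ⇒ tdRtTXtTX ⇒ tdttTXtTX ⇒ tdtttStXtTX ⇒ tdtttdXtXtTX ⇒ tdtttdntXtTX ⇒ tdtttdntSdTtTX ⇒ tdtttdntdXdTtTX ⇒ tdtttdntdndTtTX ⇒ tdtttdntdndntTX ⇒ tdtttdntdndntnX ⇒ tdtttdntdndntnn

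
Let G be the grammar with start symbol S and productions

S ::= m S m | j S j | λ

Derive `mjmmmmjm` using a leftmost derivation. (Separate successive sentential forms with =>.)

S => mSm   [S ::= m S m]
mSm => mjSjm   [S ::= j S j]
mjSjm => mjmSmjm   [S ::= m S m]
mjmSmjm => mjmmSmmjm   [S ::= m S m]
mjmmSmmjm => mjmmmmjm   [S ::= λ]

S => mSm => mjSjm => mjmSmjm => mjmmSmmjm => mjmmmmjm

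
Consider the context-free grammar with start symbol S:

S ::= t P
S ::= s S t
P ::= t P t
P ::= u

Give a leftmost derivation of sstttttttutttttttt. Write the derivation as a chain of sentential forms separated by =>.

S => sSt => ssStt => sstPtt => ssttPttt => sstttPtttt => ssttttPttttt => sstttttPtttttt => ssttttttPttttttt => sstttttttPtttttttt => sstttttttutttttttt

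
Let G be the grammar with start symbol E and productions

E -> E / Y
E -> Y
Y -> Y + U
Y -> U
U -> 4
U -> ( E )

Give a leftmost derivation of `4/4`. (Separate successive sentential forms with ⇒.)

E ⇒ E/Y ⇒ Y/Y ⇒ U/Y ⇒ 4/Y ⇒ 4/U ⇒ 4/4

E ⇒ E/Y   [E -> E / Y]
E/Y ⇒ Y/Y   [E -> Y]
Y/Y ⇒ U/Y   [Y -> U]
U/Y ⇒ 4/Y   [U -> 4]
4/Y ⇒ 4/U   [Y -> U]
4/U ⇒ 4/4   [U -> 4]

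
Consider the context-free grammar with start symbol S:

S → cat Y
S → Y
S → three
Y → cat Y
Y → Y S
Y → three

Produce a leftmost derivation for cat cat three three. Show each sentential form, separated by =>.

S => Y   [S → Y]
Y => Y S   [Y → Y S]
Y S => cat Y S   [Y → cat Y]
cat Y S => cat cat Y S   [Y → cat Y]
cat cat Y S => cat cat three S   [Y → three]
cat cat three S => cat cat three three   [S → three]

S => Y => Y S => cat Y S => cat cat Y S => cat cat three S => cat cat three three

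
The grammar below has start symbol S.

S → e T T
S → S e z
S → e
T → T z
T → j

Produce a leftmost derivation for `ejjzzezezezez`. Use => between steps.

S => Sez   [S → S e z]
Sez => Sezez   [S → S e z]
Sezez => Sezezez   [S → S e z]
Sezezez => Sezezezez   [S → S e z]
Sezezezez => eTTezezezez   [S → e T T]
eTTezezezez => ejTezezezez   [T → j]
ejTezezezez => ejTzezezezez   [T → T z]
ejTzezezezez => ejTzzezezezez   [T → T z]
ejTzzezezezez => ejjzzezezezez   [T → j]

S => Sez => Sezez => Sezezez => Sezezezez => eTTezezezez => ejTezezezez => ejTzezezezez => ejTzzezezezez => ejjzzezezezez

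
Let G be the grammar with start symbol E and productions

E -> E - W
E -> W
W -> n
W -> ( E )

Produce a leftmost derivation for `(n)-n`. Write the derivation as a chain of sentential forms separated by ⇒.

E ⇒ E-W ⇒ W-W ⇒ (E)-W ⇒ (W)-W ⇒ (n)-W ⇒ (n)-n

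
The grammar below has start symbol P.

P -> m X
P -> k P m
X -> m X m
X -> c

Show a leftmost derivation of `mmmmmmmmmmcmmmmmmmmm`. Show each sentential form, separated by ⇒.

P ⇒ mX ⇒ mmXm ⇒ mmmXmm ⇒ mmmmXmmm ⇒ mmmmmXmmmm ⇒ mmmmmmXmmmmm ⇒ mmmmmmmXmmmmmm ⇒ mmmmmmmmXmmmmmmm ⇒ mmmmmmmmmXmmmmmmmm ⇒ mmmmmmmmmmXmmmmmmmmm ⇒ mmmmmmmmmmcmmmmmmmmm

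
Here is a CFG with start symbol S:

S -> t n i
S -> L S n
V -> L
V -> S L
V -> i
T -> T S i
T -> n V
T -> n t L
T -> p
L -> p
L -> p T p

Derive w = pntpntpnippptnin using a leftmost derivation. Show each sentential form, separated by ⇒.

S ⇒ LSn ⇒ pTpSn ⇒ pntLpSn ⇒ pntpTppSn ⇒ pntpntLppSn ⇒ pntpntpTpppSn ⇒ pntpntpnVpppSn ⇒ pntpntpnipppSn ⇒ pntpntpnippptnin

S ⇒ LSn   [S -> L S n]
LSn ⇒ pTpSn   [L -> p T p]
pTpSn ⇒ pntLpSn   [T -> n t L]
pntLpSn ⇒ pntpTppSn   [L -> p T p]
pntpTppSn ⇒ pntpntLppSn   [T -> n t L]
pntpntLppSn ⇒ pntpntpTpppSn   [L -> p T p]
pntpntpTpppSn ⇒ pntpntpnVpppSn   [T -> n V]
pntpntpnVpppSn ⇒ pntpntpnipppSn   [V -> i]
pntpntpnipppSn ⇒ pntpntpnippptnin   [S -> t n i]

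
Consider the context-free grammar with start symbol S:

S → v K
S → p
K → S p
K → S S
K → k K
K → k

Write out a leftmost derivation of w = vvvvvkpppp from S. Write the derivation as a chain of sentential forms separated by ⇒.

S ⇒ vK ⇒ vSp ⇒ vvKp ⇒ vvSSp ⇒ vvvKSp ⇒ vvvSpSp ⇒ vvvvKpSp ⇒ vvvvSSpSp ⇒ vvvvvKSpSp ⇒ vvvvvkSpSp ⇒ vvvvvkppSp ⇒ vvvvvkpppp

S ⇒ vK   [S → v K]
vK ⇒ vSp   [K → S p]
vSp ⇒ vvKp   [S → v K]
vvKp ⇒ vvSSp   [K → S S]
vvSSp ⇒ vvvKSp   [S → v K]
vvvKSp ⇒ vvvSpSp   [K → S p]
vvvSpSp ⇒ vvvvKpSp   [S → v K]
vvvvKpSp ⇒ vvvvSSpSp   [K → S S]
vvvvSSpSp ⇒ vvvvvKSpSp   [S → v K]
vvvvvKSpSp ⇒ vvvvvkSpSp   [K → k]
vvvvvkSpSp ⇒ vvvvvkppSp   [S → p]
vvvvvkppSp ⇒ vvvvvkpppp   [S → p]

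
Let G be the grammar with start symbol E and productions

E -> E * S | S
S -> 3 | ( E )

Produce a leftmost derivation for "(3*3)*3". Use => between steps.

E=>E*S=>S*S=>(E)*S=>(E*S)*S=>(S*S)*S=>(3*S)*S=>(3*3)*S=>(3*3)*3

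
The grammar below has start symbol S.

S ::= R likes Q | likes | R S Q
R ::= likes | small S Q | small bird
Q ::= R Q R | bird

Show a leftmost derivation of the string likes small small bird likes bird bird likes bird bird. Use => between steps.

S => R S Q => likes S Q => likes R S Q Q => likes small S Q S Q Q => likes small R S Q Q S Q Q => likes small small bird S Q Q S Q Q => likes small small bird likes Q Q S Q Q => likes small small bird likes bird Q S Q Q => likes small small bird likes bird bird S Q Q => likes small small bird likes bird bird likes Q Q => likes small small bird likes bird bird likes bird Q => likes small small bird likes bird bird likes bird bird

S => R S Q   [S ::= R S Q]
R S Q => likes S Q   [R ::= likes]
likes S Q => likes R S Q Q   [S ::= R S Q]
likes R S Q Q => likes small S Q S Q Q   [R ::= small S Q]
likes small S Q S Q Q => likes small R S Q Q S Q Q   [S ::= R S Q]
likes small R S Q Q S Q Q => likes small small bird S Q Q S Q Q   [R ::= small bird]
likes small small bird S Q Q S Q Q => likes small small bird likes Q Q S Q Q   [S ::= likes]
likes small small bird likes Q Q S Q Q => likes small small bird likes bird Q S Q Q   [Q ::= bird]
likes small small bird likes bird Q S Q Q => likes small small bird likes bird bird S Q Q   [Q ::= bird]
likes small small bird likes bird bird S Q Q => likes small small bird likes bird bird likes Q Q   [S ::= likes]
likes small small bird likes bird bird likes Q Q => likes small small bird likes bird bird likes bird Q   [Q ::= bird]
likes small small bird likes bird bird likes bird Q => likes small small bird likes bird bird likes bird bird   [Q ::= bird]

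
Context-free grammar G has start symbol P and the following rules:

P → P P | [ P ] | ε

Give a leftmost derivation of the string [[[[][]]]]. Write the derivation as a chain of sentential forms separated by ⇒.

P ⇒ PP   [P → P P]
PP ⇒ [P]P   [P → [ P ]]
[P]P ⇒ [[P]]P   [P → [ P ]]
[[P]]P ⇒ [[[P]]]P   [P → [ P ]]
[[[P]]]P ⇒ [[[PP]]]P   [P → P P]
[[[PP]]]P ⇒ [[[[P]P]]]P   [P → [ P ]]
[[[[P]P]]]P ⇒ [[[[]P]]]P   [P → ε]
[[[[]P]]]P ⇒ [[[[][P]]]]P   [P → [ P ]]
[[[[][P]]]]P ⇒ [[[[][]]]]P   [P → ε]
[[[[][]]]]P ⇒ [[[[][]]]]   [P → ε]

P ⇒ PP ⇒ [P]P ⇒ [[P]]P ⇒ [[[P]]]P ⇒ [[[PP]]]P ⇒ [[[[P]P]]]P ⇒ [[[[]P]]]P ⇒ [[[[][P]]]]P ⇒ [[[[][]]]]P ⇒ [[[[][]]]]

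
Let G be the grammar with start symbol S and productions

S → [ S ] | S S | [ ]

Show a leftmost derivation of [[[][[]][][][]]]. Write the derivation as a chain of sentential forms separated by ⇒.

S ⇒ [S]   [S → [ S ]]
[S] ⇒ [[S]]   [S → [ S ]]
[[S]] ⇒ [[SS]]   [S → S S]
[[SS]] ⇒ [[SSS]]   [S → S S]
[[SSS]] ⇒ [[SSSS]]   [S → S S]
[[SSSS]] ⇒ [[[]SSS]]   [S → [ ]]
[[[]SSS]] ⇒ [[[]SSSS]]   [S → S S]
[[[]SSSS]] ⇒ [[[][S]SSS]]   [S → [ S ]]
[[[][S]SSS]] ⇒ [[[][[]]SSS]]   [S → [ ]]
[[[][[]]SSS]] ⇒ [[[][[]][]SS]]   [S → [ ]]
[[[][[]][]SS]] ⇒ [[[][[]][][]S]]   [S → [ ]]
[[[][[]][][]S]] ⇒ [[[][[]][][][]]]   [S → [ ]]

S ⇒ [S] ⇒ [[S]] ⇒ [[SS]] ⇒ [[SSS]] ⇒ [[SSSS]] ⇒ [[[]SSS]] ⇒ [[[]SSSS]] ⇒ [[[][S]SSS]] ⇒ [[[][[]]SSS]] ⇒ [[[][[]][]SS]] ⇒ [[[][[]][][]S]] ⇒ [[[][[]][][][]]]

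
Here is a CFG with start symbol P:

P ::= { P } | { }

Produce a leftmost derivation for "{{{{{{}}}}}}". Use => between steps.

P => {P} => {{P}} => {{{P}}} => {{{{P}}}} => {{{{{P}}}}} => {{{{{{}}}}}}

P => {P}   [P ::= { P }]
{P} => {{P}}   [P ::= { P }]
{{P}} => {{{P}}}   [P ::= { P }]
{{{P}}} => {{{{P}}}}   [P ::= { P }]
{{{{P}}}} => {{{{{P}}}}}   [P ::= { P }]
{{{{{P}}}}} => {{{{{{}}}}}}   [P ::= { }]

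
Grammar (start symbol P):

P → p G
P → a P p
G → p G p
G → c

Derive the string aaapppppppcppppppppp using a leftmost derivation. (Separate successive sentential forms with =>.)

P=>aPp=>aaPpp=>aaaPppp=>aaapGppp=>aaappGpppp=>aaapppGppppp=>aaappppGpppppp=>aaapppppGppppppp=>aaappppppGpppppppp=>aaapppppppGppppppppp=>aaapppppppcppppppppp

P => aPp   [P → a P p]
aPp => aaPpp   [P → a P p]
aaPpp => aaaPppp   [P → a P p]
aaaPppp => aaapGppp   [P → p G]
aaapGppp => aaappGpppp   [G → p G p]
aaappGpppp => aaapppGppppp   [G → p G p]
aaapppGppppp => aaappppGpppppp   [G → p G p]
aaappppGpppppp => aaapppppGppppppp   [G → p G p]
aaapppppGppppppp => aaappppppGpppppppp   [G → p G p]
aaappppppGpppppppp => aaapppppppGppppppppp   [G → p G p]
aaapppppppGppppppppp => aaapppppppcppppppppp   [G → c]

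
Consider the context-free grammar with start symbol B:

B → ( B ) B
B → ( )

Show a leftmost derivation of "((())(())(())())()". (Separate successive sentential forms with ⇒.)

B ⇒ (B)B   [B → ( B ) B]
(B)B ⇒ ((B)B)B   [B → ( B ) B]
((B)B)B ⇒ ((())B)B   [B → ( )]
((())B)B ⇒ ((())(B)B)B   [B → ( B ) B]
((())(B)B)B ⇒ ((())(())B)B   [B → ( )]
((())(())B)B ⇒ ((())(())(B)B)B   [B → ( B ) B]
((())(())(B)B)B ⇒ ((())(())(())B)B   [B → ( )]
((())(())(())B)B ⇒ ((())(())(())())B   [B → ( )]
((())(())(())())B ⇒ ((())(())(())())()   [B → ( )]

B ⇒ (B)B ⇒ ((B)B)B ⇒ ((())B)B ⇒ ((())(B)B)B ⇒ ((())(())B)B ⇒ ((())(())(B)B)B ⇒ ((())(())(())B)B ⇒ ((())(())(())())B ⇒ ((())(())(())())()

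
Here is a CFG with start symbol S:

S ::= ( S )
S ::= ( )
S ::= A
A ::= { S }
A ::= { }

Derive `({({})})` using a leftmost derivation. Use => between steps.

S=>(S)=>(A)=>({S})=>({(S)})=>({(A)})=>({({})})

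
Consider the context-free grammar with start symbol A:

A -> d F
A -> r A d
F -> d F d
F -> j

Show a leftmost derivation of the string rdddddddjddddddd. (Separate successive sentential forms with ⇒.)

A ⇒ rAd ⇒ rdFd ⇒ rddFdd ⇒ rdddFddd ⇒ rddddFdddd ⇒ rdddddFddddd ⇒ rddddddFdddddd ⇒ rdddddddFddddddd ⇒ rdddddddjddddddd

A ⇒ rAd   [A -> r A d]
rAd ⇒ rdFd   [A -> d F]
rdFd ⇒ rddFdd   [F -> d F d]
rddFdd ⇒ rdddFddd   [F -> d F d]
rdddFddd ⇒ rddddFdddd   [F -> d F d]
rddddFdddd ⇒ rdddddFddddd   [F -> d F d]
rdddddFddddd ⇒ rddddddFdddddd   [F -> d F d]
rddddddFdddddd ⇒ rdddddddFddddddd   [F -> d F d]
rdddddddFddddddd ⇒ rdddddddjddddddd   [F -> j]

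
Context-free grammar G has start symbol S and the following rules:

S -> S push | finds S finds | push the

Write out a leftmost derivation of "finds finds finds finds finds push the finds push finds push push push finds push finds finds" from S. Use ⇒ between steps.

S ⇒ finds S finds ⇒ finds finds S finds finds ⇒ finds finds S push finds finds ⇒ finds finds finds S finds push finds finds ⇒ finds finds finds S push finds push finds finds ⇒ finds finds finds S push push finds push finds finds ⇒ finds finds finds S push push push finds push finds finds ⇒ finds finds finds finds S finds push push push finds push finds finds ⇒ finds finds finds finds S push finds push push push finds push finds finds ⇒ finds finds finds finds finds S finds push finds push push push finds push finds finds ⇒ finds finds finds finds finds push the finds push finds push push push finds push finds finds

S ⇒ finds S finds   [S -> finds S finds]
finds S finds ⇒ finds finds S finds finds   [S -> finds S finds]
finds finds S finds finds ⇒ finds finds S push finds finds   [S -> S push]
finds finds S push finds finds ⇒ finds finds finds S finds push finds finds   [S -> finds S finds]
finds finds finds S finds push finds finds ⇒ finds finds finds S push finds push finds finds   [S -> S push]
finds finds finds S push finds push finds finds ⇒ finds finds finds S push push finds push finds finds   [S -> S push]
finds finds finds S push push finds push finds finds ⇒ finds finds finds S push push push finds push finds finds   [S -> S push]
finds finds finds S push push push finds push finds finds ⇒ finds finds finds finds S finds push push push finds push finds finds   [S -> finds S finds]
finds finds finds finds S finds push push push finds push finds finds ⇒ finds finds finds finds S push finds push push push finds push finds finds   [S -> S push]
finds finds finds finds S push finds push push push finds push finds finds ⇒ finds finds finds finds finds S finds push finds push push push finds push finds finds   [S -> finds S finds]
finds finds finds finds finds S finds push finds push push push finds push finds finds ⇒ finds finds finds finds finds push the finds push finds push push push finds push finds finds   [S -> push the]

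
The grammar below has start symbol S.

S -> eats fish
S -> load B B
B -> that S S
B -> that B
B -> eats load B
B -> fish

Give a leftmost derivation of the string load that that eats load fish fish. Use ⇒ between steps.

S ⇒ load B B ⇒ load that B B ⇒ load that that B B ⇒ load that that eats load B B ⇒ load that that eats load fish B ⇒ load that that eats load fish fish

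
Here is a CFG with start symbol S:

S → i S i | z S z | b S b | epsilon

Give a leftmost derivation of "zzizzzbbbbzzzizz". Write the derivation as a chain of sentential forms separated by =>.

S => zSz => zzSzz => zziSizz => zzizSzizz => zzizzSzzizz => zzizzzSzzzizz => zzizzzbSbzzzizz => zzizzzbbSbbzzzizz => zzizzzbbbbzzzizz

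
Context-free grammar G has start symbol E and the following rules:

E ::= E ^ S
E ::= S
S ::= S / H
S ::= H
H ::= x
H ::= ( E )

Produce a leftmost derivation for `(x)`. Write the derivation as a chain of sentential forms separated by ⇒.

E ⇒ S   [E ::= S]
S ⇒ H   [S ::= H]
H ⇒ (E)   [H ::= ( E )]
(E) ⇒ (S)   [E ::= S]
(S) ⇒ (H)   [S ::= H]
(H) ⇒ (x)   [H ::= x]

E ⇒ S ⇒ H ⇒ (E) ⇒ (S) ⇒ (H) ⇒ (x)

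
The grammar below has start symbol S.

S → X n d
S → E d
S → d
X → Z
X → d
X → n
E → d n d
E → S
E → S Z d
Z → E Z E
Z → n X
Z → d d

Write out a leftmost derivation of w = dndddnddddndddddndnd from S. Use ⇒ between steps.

S ⇒ Xnd ⇒ Znd ⇒ EZEnd ⇒ SZdZEnd ⇒ EdZdZEnd ⇒ dnddZdZEnd ⇒ dnddEZEdZEnd ⇒ dndddndZEdZEnd ⇒ dndddndddEdZEnd ⇒ dndddnddddnddZEnd ⇒ dndddnddddnddddEnd ⇒ dndddnddddndddddndnd

S ⇒ Xnd   [S → X n d]
Xnd ⇒ Znd   [X → Z]
Znd ⇒ EZEnd   [Z → E Z E]
EZEnd ⇒ SZdZEnd   [E → S Z d]
SZdZEnd ⇒ EdZdZEnd   [S → E d]
EdZdZEnd ⇒ dnddZdZEnd   [E → d n d]
dnddZdZEnd ⇒ dnddEZEdZEnd   [Z → E Z E]
dnddEZEdZEnd ⇒ dndddndZEdZEnd   [E → d n d]
dndddndZEdZEnd ⇒ dndddndddEdZEnd   [Z → d d]
dndddndddEdZEnd ⇒ dndddnddddnddZEnd   [E → d n d]
dndddnddddnddZEnd ⇒ dndddnddddnddddEnd   [Z → d d]
dndddnddddnddddEnd ⇒ dndddnddddndddddndnd   [E → d n d]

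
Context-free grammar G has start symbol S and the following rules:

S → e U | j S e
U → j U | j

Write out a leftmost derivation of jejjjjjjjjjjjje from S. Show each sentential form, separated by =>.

S=>jSe=>jeUe=>jejUe=>jejjUe=>jejjjUe=>jejjjjUe=>jejjjjjUe=>jejjjjjjUe=>jejjjjjjjUe=>jejjjjjjjjUe=>jejjjjjjjjjUe=>jejjjjjjjjjjUe=>jejjjjjjjjjjjUe=>jejjjjjjjjjjjje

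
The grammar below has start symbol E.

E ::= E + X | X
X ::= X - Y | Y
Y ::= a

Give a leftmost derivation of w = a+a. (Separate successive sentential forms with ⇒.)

E ⇒ E+X   [E ::= E + X]
E+X ⇒ X+X   [E ::= X]
X+X ⇒ Y+X   [X ::= Y]
Y+X ⇒ a+X   [Y ::= a]
a+X ⇒ a+Y   [X ::= Y]
a+Y ⇒ a+a   [Y ::= a]

E ⇒ E+X ⇒ X+X ⇒ Y+X ⇒ a+X ⇒ a+Y ⇒ a+a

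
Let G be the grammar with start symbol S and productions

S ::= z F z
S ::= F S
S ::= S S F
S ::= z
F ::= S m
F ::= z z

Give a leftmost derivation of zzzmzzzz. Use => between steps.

S=>SSF=>FSSF=>SmSSF=>FSmSSF=>zzSmSSF=>zzzmSSF=>zzzmzSF=>zzzmzzF=>zzzmzzzz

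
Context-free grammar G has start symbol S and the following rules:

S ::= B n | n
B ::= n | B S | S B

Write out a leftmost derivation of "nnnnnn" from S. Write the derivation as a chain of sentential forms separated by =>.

S => Bn   [S ::= B n]
Bn => SBn   [B ::= S B]
SBn => BnBn   [S ::= B n]
BnBn => BSnBn   [B ::= B S]
BSnBn => SBSnBn   [B ::= S B]
SBSnBn => nBSnBn   [S ::= n]
nBSnBn => nnSnBn   [B ::= n]
nnSnBn => nnnnBn   [S ::= n]
nnnnBn => nnnnnn   [B ::= n]

S => Bn => SBn => BnBn => BSnBn => SBSnBn => nBSnBn => nnSnBn => nnnnBn => nnnnnn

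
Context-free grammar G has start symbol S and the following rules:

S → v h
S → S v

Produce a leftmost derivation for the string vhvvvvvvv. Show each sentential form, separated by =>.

S=>Sv=>Svv=>Svvv=>Svvvv=>Svvvvv=>Svvvvvv=>Svvvvvvv=>vhvvvvvvv

S => Sv   [S → S v]
Sv => Svv   [S → S v]
Svv => Svvv   [S → S v]
Svvv => Svvvv   [S → S v]
Svvvv => Svvvvv   [S → S v]
Svvvvv => Svvvvvv   [S → S v]
Svvvvvv => Svvvvvvv   [S → S v]
Svvvvvvv => vhvvvvvvv   [S → v h]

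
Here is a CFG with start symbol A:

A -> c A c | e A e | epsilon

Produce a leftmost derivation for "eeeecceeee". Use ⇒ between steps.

A ⇒ eAe   [A -> e A e]
eAe ⇒ eeAee   [A -> e A e]
eeAee ⇒ eeeAeee   [A -> e A e]
eeeAeee ⇒ eeeeAeeee   [A -> e A e]
eeeeAeeee ⇒ eeeecAceeee   [A -> c A c]
eeeecAceeee ⇒ eeeecceeee   [A -> epsilon]

A ⇒ eAe ⇒ eeAee ⇒ eeeAeee ⇒ eeeeAeeee ⇒ eeeecAceeee ⇒ eeeecceeee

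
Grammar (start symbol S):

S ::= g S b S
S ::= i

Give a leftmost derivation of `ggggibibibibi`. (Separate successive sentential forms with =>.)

S => gSbS => ggSbSbS => gggSbSbSbS => ggggSbSbSbSbS => ggggibSbSbSbS => ggggibibSbSbS => ggggibibibSbS => ggggibibibibS => ggggibibibibi

S => gSbS   [S ::= g S b S]
gSbS => ggSbSbS   [S ::= g S b S]
ggSbSbS => gggSbSbSbS   [S ::= g S b S]
gggSbSbSbS => ggggSbSbSbSbS   [S ::= g S b S]
ggggSbSbSbSbS => ggggibSbSbSbS   [S ::= i]
ggggibSbSbSbS => ggggibibSbSbS   [S ::= i]
ggggibibSbSbS => ggggibibibSbS   [S ::= i]
ggggibibibSbS => ggggibibibibS   [S ::= i]
ggggibibibibS => ggggibibibibi   [S ::= i]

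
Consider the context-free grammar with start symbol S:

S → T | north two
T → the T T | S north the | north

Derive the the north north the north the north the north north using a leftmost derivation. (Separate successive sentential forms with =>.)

S => T   [S → T]
T => the T T   [T → the T T]
the T T => the the T T T   [T → the T T]
the the T T T => the the S north the T T   [T → S north the]
the the S north the T T => the the T north the T T   [S → T]
the the T north the T T => the the S north the north the T T   [T → S north the]
the the S north the north the T T => the the T north the north the T T   [S → T]
the the T north the north the T T => the the S north the north the north the T T   [T → S north the]
the the S north the north the north the T T => the the T north the north the north the T T   [S → T]
the the T north the north the north the T T => the the north north the north the north the T T   [T → north]
the the north north the north the north the T T => the the north north the north the north the north T   [T → north]
the the north north the north the north the north T => the the north north the north the north the north north   [T → north]

S => T => the T T => the the T T T => the the S north the T T => the the T north the T T => the the S north the north the T T => the the T north the north the T T => the the S north the north the north the T T => the the T north the north the north the T T => the the north north the north the north the T T => the the north north the north the north the north T => the the north north the north the north the north north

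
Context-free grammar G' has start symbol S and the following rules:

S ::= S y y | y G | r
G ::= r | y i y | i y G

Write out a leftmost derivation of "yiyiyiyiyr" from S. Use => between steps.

S => yG => yiyG => yiyiyG => yiyiyiyG => yiyiyiyiyG => yiyiyiyiyr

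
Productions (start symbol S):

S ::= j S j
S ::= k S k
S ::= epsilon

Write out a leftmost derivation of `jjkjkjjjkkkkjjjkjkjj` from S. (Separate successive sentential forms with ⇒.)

S ⇒ jSj ⇒ jjSjj ⇒ jjkSkjj ⇒ jjkjSjkjj ⇒ jjkjkSkjkjj ⇒ jjkjkjSjkjkjj ⇒ jjkjkjjSjjkjkjj ⇒ jjkjkjjjSjjjkjkjj ⇒ jjkjkjjjkSkjjjkjkjj ⇒ jjkjkjjjkkSkkjjjkjkjj ⇒ jjkjkjjjkkkkjjjkjkjj

S ⇒ jSj   [S ::= j S j]
jSj ⇒ jjSjj   [S ::= j S j]
jjSjj ⇒ jjkSkjj   [S ::= k S k]
jjkSkjj ⇒ jjkjSjkjj   [S ::= j S j]
jjkjSjkjj ⇒ jjkjkSkjkjj   [S ::= k S k]
jjkjkSkjkjj ⇒ jjkjkjSjkjkjj   [S ::= j S j]
jjkjkjSjkjkjj ⇒ jjkjkjjSjjkjkjj   [S ::= j S j]
jjkjkjjSjjkjkjj ⇒ jjkjkjjjSjjjkjkjj   [S ::= j S j]
jjkjkjjjSjjjkjkjj ⇒ jjkjkjjjkSkjjjkjkjj   [S ::= k S k]
jjkjkjjjkSkjjjkjkjj ⇒ jjkjkjjjkkSkkjjjkjkjj   [S ::= k S k]
jjkjkjjjkkSkkjjjkjkjj ⇒ jjkjkjjjkkkkjjjkjkjj   [S ::= epsilon]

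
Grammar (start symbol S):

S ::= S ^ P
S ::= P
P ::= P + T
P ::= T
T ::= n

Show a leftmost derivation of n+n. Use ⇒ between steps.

S ⇒ P   [S ::= P]
P ⇒ P+T   [P ::= P + T]
P+T ⇒ T+T   [P ::= T]
T+T ⇒ n+T   [T ::= n]
n+T ⇒ n+n   [T ::= n]

S ⇒ P ⇒ P+T ⇒ T+T ⇒ n+T ⇒ n+n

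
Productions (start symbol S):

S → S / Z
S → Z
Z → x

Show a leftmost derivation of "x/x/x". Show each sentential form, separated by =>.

S=>S/Z=>S/Z/Z=>Z/Z/Z=>x/Z/Z=>x/x/Z=>x/x/x

S => S/Z   [S → S / Z]
S/Z => S/Z/Z   [S → S / Z]
S/Z/Z => Z/Z/Z   [S → Z]
Z/Z/Z => x/Z/Z   [Z → x]
x/Z/Z => x/x/Z   [Z → x]
x/x/Z => x/x/x   [Z → x]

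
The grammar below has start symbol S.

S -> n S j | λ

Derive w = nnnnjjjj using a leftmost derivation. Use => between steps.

S => nSj   [S -> n S j]
nSj => nnSjj   [S -> n S j]
nnSjj => nnnSjjj   [S -> n S j]
nnnSjjj => nnnnSjjjj   [S -> n S j]
nnnnSjjjj => nnnnjjjj   [S -> λ]

S=>nSj=>nnSjj=>nnnSjjj=>nnnnSjjjj=>nnnnjjjj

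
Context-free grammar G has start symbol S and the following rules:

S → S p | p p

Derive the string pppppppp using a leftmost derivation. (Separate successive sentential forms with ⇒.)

S ⇒ Sp   [S → S p]
Sp ⇒ Spp   [S → S p]
Spp ⇒ Sppp   [S → S p]
Sppp ⇒ Spppp   [S → S p]
Spppp ⇒ Sppppp   [S → S p]
Sppppp ⇒ Spppppp   [S → S p]
Spppppp ⇒ pppppppp   [S → p p]

S ⇒ Sp ⇒ Spp ⇒ Sppp ⇒ Spppp ⇒ Sppppp ⇒ Spppppp ⇒ pppppppp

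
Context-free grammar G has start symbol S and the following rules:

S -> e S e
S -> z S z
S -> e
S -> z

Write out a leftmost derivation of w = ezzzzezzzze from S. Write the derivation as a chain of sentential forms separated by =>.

S => eSe => ezSze => ezzSzze => ezzzSzzze => ezzzzSzzzze => ezzzzezzzze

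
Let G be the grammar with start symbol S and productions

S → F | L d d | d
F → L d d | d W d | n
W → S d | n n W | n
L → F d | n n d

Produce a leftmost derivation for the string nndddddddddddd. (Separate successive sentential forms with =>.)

S => F   [S → F]
F => Ldd   [F → L d d]
Ldd => Fddd   [L → F d]
Fddd => Lddddd   [F → L d d]
Lddddd => Fdddddd   [L → F d]
Fdddddd => Ldddddddd   [F → L d d]
Ldddddddd => Fddddddddd   [L → F d]
Fddddddddd => Lddddddddddd   [F → L d d]
Lddddddddddd => nndddddddddddd   [L → n n d]

S=>F=>Ldd=>Fddd=>Lddddd=>Fdddddd=>Ldddddddd=>Fddddddddd=>Lddddddddddd=>nndddddddddddd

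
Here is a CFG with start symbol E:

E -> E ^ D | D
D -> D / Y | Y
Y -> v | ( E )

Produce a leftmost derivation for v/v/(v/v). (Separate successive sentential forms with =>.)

E=>D=>D/Y=>D/Y/Y=>Y/Y/Y=>v/Y/Y=>v/v/Y=>v/v/(E)=>v/v/(D)=>v/v/(D/Y)=>v/v/(Y/Y)=>v/v/(v/Y)=>v/v/(v/v)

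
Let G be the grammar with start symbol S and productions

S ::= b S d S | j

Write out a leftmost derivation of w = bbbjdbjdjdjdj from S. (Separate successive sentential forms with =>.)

S => bSdS => bbSdSdS => bbbSdSdSdS => bbbjdSdSdS => bbbjdbSdSdSdS => bbbjdbjdSdSdS => bbbjdbjdjdSdS => bbbjdbjdjdjdS => bbbjdbjdjdjdj

S => bSdS   [S ::= b S d S]
bSdS => bbSdSdS   [S ::= b S d S]
bbSdSdS => bbbSdSdSdS   [S ::= b S d S]
bbbSdSdSdS => bbbjdSdSdS   [S ::= j]
bbbjdSdSdS => bbbjdbSdSdSdS   [S ::= b S d S]
bbbjdbSdSdSdS => bbbjdbjdSdSdS   [S ::= j]
bbbjdbjdSdSdS => bbbjdbjdjdSdS   [S ::= j]
bbbjdbjdjdSdS => bbbjdbjdjdjdS   [S ::= j]
bbbjdbjdjdjdS => bbbjdbjdjdjdj   [S ::= j]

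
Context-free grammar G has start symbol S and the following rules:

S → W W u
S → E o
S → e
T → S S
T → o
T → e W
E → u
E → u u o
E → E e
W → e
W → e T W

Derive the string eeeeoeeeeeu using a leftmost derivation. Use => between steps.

S => WWu   [S → W W u]
WWu => eTWWu   [W → e T W]
eTWWu => eeWWWu   [T → e W]
eeWWWu => eeeWWu   [W → e]
eeeWWu => eeeeTWWu   [W → e T W]
eeeeTWWu => eeeeoWWu   [T → o]
eeeeoWWu => eeeeoeTWWu   [W → e T W]
eeeeoeTWWu => eeeeoeSSWWu   [T → S S]
eeeeoeSSWWu => eeeeoeeSWWu   [S → e]
eeeeoeeSWWu => eeeeoeeeWWu   [S → e]
eeeeoeeeWWu => eeeeoeeeeWu   [W → e]
eeeeoeeeeWu => eeeeoeeeeeu   [W → e]

S => WWu => eTWWu => eeWWWu => eeeWWu => eeeeTWWu => eeeeoWWu => eeeeoeTWWu => eeeeoeSSWWu => eeeeoeeSWWu => eeeeoeeeWWu => eeeeoeeeeWu => eeeeoeeeeeu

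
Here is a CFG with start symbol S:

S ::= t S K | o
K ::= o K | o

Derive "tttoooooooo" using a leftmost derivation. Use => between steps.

S => tSK   [S ::= t S K]
tSK => ttSKK   [S ::= t S K]
ttSKK => tttSKKK   [S ::= t S K]
tttSKKK => tttoKKK   [S ::= o]
tttoKKK => tttooKKK   [K ::= o K]
tttooKKK => tttoooKKK   [K ::= o K]
tttoooKKK => tttooooKKK   [K ::= o K]
tttooooKKK => tttoooooKK   [K ::= o]
tttoooooKK => tttooooooKK   [K ::= o K]
tttooooooKK => tttoooooooK   [K ::= o]
tttoooooooK => tttoooooooo   [K ::= o]

S=>tSK=>ttSKK=>tttSKKK=>tttoKKK=>tttooKKK=>tttoooKKK=>tttooooKKK=>tttoooooKK=>tttooooooKK=>tttoooooooK=>tttoooooooo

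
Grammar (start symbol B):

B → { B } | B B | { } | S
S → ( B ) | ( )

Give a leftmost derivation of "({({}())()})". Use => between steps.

B=>S=>(B)=>({B})=>({BB})=>({SB})=>({(B)B})=>({(BB)B})=>({({}B)B})=>({({}S)B})=>({({}())B})=>({({}())S})=>({({}())()})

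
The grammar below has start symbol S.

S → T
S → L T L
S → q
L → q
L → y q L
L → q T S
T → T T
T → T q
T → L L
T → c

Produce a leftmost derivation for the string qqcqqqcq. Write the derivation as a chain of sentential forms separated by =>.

S=>LTL=>qTSTL=>qLLSTL=>qqTSLSTL=>qqcSLSTL=>qqcqLSTL=>qqcqqSTL=>qqcqqqTL=>qqcqqqcL=>qqcqqqcq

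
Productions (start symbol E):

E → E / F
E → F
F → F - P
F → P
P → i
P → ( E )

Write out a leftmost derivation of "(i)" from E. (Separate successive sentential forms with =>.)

E => F => P => (E) => (F) => (P) => (i)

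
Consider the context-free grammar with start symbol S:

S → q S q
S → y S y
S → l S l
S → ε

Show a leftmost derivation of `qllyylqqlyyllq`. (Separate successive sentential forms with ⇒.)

S ⇒ qSq ⇒ qlSlq ⇒ qllSllq ⇒ qllySyllq ⇒ qllyySyyllq ⇒ qllyylSlyyllq ⇒ qllyylqSqlyyllq ⇒ qllyylqqlyyllq

S ⇒ qSq   [S → q S q]
qSq ⇒ qlSlq   [S → l S l]
qlSlq ⇒ qllSllq   [S → l S l]
qllSllq ⇒ qllySyllq   [S → y S y]
qllySyllq ⇒ qllyySyyllq   [S → y S y]
qllyySyyllq ⇒ qllyylSlyyllq   [S → l S l]
qllyylSlyyllq ⇒ qllyylqSqlyyllq   [S → q S q]
qllyylqSqlyyllq ⇒ qllyylqqlyyllq   [S → ε]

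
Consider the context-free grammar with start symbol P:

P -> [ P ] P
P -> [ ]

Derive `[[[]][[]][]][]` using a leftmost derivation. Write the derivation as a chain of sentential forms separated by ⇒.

P ⇒ [P]P   [P -> [ P ] P]
[P]P ⇒ [[P]P]P   [P -> [ P ] P]
[[P]P]P ⇒ [[[]]P]P   [P -> [ ]]
[[[]]P]P ⇒ [[[]][P]P]P   [P -> [ P ] P]
[[[]][P]P]P ⇒ [[[]][[]]P]P   [P -> [ ]]
[[[]][[]]P]P ⇒ [[[]][[]][]]P   [P -> [ ]]
[[[]][[]][]]P ⇒ [[[]][[]][]][]   [P -> [ ]]

P ⇒ [P]P ⇒ [[P]P]P ⇒ [[[]]P]P ⇒ [[[]][P]P]P ⇒ [[[]][[]]P]P ⇒ [[[]][[]][]]P ⇒ [[[]][[]][]][]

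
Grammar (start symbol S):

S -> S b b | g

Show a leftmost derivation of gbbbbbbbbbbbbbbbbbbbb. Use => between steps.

S => Sbb   [S -> S b b]
Sbb => Sbbbb   [S -> S b b]
Sbbbb => Sbbbbbb   [S -> S b b]
Sbbbbbb => Sbbbbbbbb   [S -> S b b]
Sbbbbbbbb => Sbbbbbbbbbb   [S -> S b b]
Sbbbbbbbbbb => Sbbbbbbbbbbbb   [S -> S b b]
Sbbbbbbbbbbbb => Sbbbbbbbbbbbbbb   [S -> S b b]
Sbbbbbbbbbbbbbb => Sbbbbbbbbbbbbbbbb   [S -> S b b]
Sbbbbbbbbbbbbbbbb => Sbbbbbbbbbbbbbbbbbb   [S -> S b b]
Sbbbbbbbbbbbbbbbbbb => Sbbbbbbbbbbbbbbbbbbbb   [S -> S b b]
Sbbbbbbbbbbbbbbbbbbbb => gbbbbbbbbbbbbbbbbbbbb   [S -> g]

S => Sbb => Sbbbb => Sbbbbbb => Sbbbbbbbb => Sbbbbbbbbbb => Sbbbbbbbbbbbb => Sbbbbbbbbbbbbbb => Sbbbbbbbbbbbbbbbb => Sbbbbbbbbbbbbbbbbbb => Sbbbbbbbbbbbbbbbbbbbb => gbbbbbbbbbbbbbbbbbbbb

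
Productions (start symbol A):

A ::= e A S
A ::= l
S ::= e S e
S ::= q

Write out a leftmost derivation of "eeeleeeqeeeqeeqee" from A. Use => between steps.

A => eAS => eeASS => eeeASSS => eeelSSS => eeeleSeSS => eeeleeSeeSS => eeeleeeSeeeSS => eeeleeeqeeeSS => eeeleeeqeeeqS => eeeleeeqeeeqeSe => eeeleeeqeeeqeeSee => eeeleeeqeeeqeeqee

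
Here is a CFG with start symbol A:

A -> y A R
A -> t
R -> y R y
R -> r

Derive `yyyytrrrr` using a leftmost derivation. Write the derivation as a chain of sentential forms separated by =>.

A=>yAR=>yyARR=>yyyARRR=>yyyyARRRR=>yyyytRRRR=>yyyytrRRR=>yyyytrrRR=>yyyytrrrR=>yyyytrrrr

A => yAR   [A -> y A R]
yAR => yyARR   [A -> y A R]
yyARR => yyyARRR   [A -> y A R]
yyyARRR => yyyyARRRR   [A -> y A R]
yyyyARRRR => yyyytRRRR   [A -> t]
yyyytRRRR => yyyytrRRR   [R -> r]
yyyytrRRR => yyyytrrRR   [R -> r]
yyyytrrRR => yyyytrrrR   [R -> r]
yyyytrrrR => yyyytrrrr   [R -> r]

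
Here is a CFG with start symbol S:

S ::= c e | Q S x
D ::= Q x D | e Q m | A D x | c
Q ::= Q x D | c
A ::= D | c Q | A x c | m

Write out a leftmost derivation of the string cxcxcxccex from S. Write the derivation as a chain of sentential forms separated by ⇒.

S ⇒ QSx ⇒ QxDSx ⇒ QxDxDSx ⇒ QxDxDxDSx ⇒ cxDxDxDSx ⇒ cxcxDxDSx ⇒ cxcxcxDSx ⇒ cxcxcxcSx ⇒ cxcxcxccex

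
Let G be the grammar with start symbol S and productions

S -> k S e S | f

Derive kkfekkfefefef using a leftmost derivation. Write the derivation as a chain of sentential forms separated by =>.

S=>kSeS=>kkSeSeS=>kkfeSeS=>kkfekSeSeS=>kkfekkSeSeSeS=>kkfekkfeSeSeS=>kkfekkfefeSeS=>kkfekkfefefeS=>kkfekkfefefef

S => kSeS   [S -> k S e S]
kSeS => kkSeSeS   [S -> k S e S]
kkSeSeS => kkfeSeS   [S -> f]
kkfeSeS => kkfekSeSeS   [S -> k S e S]
kkfekSeSeS => kkfekkSeSeSeS   [S -> k S e S]
kkfekkSeSeSeS => kkfekkfeSeSeS   [S -> f]
kkfekkfeSeSeS => kkfekkfefeSeS   [S -> f]
kkfekkfefeSeS => kkfekkfefefeS   [S -> f]
kkfekkfefefeS => kkfekkfefefef   [S -> f]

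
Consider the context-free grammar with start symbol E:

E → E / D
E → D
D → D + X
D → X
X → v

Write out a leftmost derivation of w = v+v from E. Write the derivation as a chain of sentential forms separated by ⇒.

E ⇒ D ⇒ D+X ⇒ X+X ⇒ v+X ⇒ v+v

E ⇒ D   [E → D]
D ⇒ D+X   [D → D + X]
D+X ⇒ X+X   [D → X]
X+X ⇒ v+X   [X → v]
v+X ⇒ v+v   [X → v]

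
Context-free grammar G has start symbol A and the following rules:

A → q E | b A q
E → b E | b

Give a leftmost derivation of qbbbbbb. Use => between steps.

A=>qE=>qbE=>qbbE=>qbbbE=>qbbbbE=>qbbbbbE=>qbbbbbb

A => qE   [A → q E]
qE => qbE   [E → b E]
qbE => qbbE   [E → b E]
qbbE => qbbbE   [E → b E]
qbbbE => qbbbbE   [E → b E]
qbbbbE => qbbbbbE   [E → b E]
qbbbbbE => qbbbbbb   [E → b]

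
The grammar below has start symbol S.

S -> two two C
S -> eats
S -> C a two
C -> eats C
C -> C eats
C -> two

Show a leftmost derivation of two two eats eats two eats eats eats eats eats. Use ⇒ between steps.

S ⇒ two two C   [S -> two two C]
two two C ⇒ two two C eats   [C -> C eats]
two two C eats ⇒ two two eats C eats   [C -> eats C]
two two eats C eats ⇒ two two eats eats C eats   [C -> eats C]
two two eats eats C eats ⇒ two two eats eats C eats eats   [C -> C eats]
two two eats eats C eats eats ⇒ two two eats eats C eats eats eats   [C -> C eats]
two two eats eats C eats eats eats ⇒ two two eats eats C eats eats eats eats   [C -> C eats]
two two eats eats C eats eats eats eats ⇒ two two eats eats C eats eats eats eats eats   [C -> C eats]
two two eats eats C eats eats eats eats eats ⇒ two two eats eats two eats eats eats eats eats   [C -> two]

S ⇒ two two C ⇒ two two C eats ⇒ two two eats C eats ⇒ two two eats eats C eats ⇒ two two eats eats C eats eats ⇒ two two eats eats C eats eats eats ⇒ two two eats eats C eats eats eats eats ⇒ two two eats eats C eats eats eats eats eats ⇒ two two eats eats two eats eats eats eats eats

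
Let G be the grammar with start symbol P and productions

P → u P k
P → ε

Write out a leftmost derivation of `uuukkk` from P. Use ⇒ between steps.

P ⇒ uPk   [P → u P k]
uPk ⇒ uuPkk   [P → u P k]
uuPkk ⇒ uuuPkkk   [P → u P k]
uuuPkkk ⇒ uuukkk   [P → ε]

P ⇒ uPk ⇒ uuPkk ⇒ uuuPkkk ⇒ uuukkk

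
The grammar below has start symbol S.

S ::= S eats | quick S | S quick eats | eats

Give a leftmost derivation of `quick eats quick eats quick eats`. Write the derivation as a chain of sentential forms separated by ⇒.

S ⇒ S quick eats ⇒ S quick eats quick eats ⇒ quick S quick eats quick eats ⇒ quick eats quick eats quick eats

S ⇒ S quick eats   [S ::= S quick eats]
S quick eats ⇒ S quick eats quick eats   [S ::= S quick eats]
S quick eats quick eats ⇒ quick S quick eats quick eats   [S ::= quick S]
quick S quick eats quick eats ⇒ quick eats quick eats quick eats   [S ::= eats]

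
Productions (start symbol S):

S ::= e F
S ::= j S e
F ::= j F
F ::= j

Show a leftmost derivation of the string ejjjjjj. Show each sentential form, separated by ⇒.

S ⇒ eF ⇒ ejF ⇒ ejjF ⇒ ejjjF ⇒ ejjjjF ⇒ ejjjjjF ⇒ ejjjjjj

S ⇒ eF   [S ::= e F]
eF ⇒ ejF   [F ::= j F]
ejF ⇒ ejjF   [F ::= j F]
ejjF ⇒ ejjjF   [F ::= j F]
ejjjF ⇒ ejjjjF   [F ::= j F]
ejjjjF ⇒ ejjjjjF   [F ::= j F]
ejjjjjF ⇒ ejjjjjj   [F ::= j]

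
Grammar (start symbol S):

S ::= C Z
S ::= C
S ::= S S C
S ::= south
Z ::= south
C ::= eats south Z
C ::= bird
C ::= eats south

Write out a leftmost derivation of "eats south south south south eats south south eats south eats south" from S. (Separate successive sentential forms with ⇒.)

S ⇒ S S C   [S ::= S S C]
S S C ⇒ C Z S C   [S ::= C Z]
C Z S C ⇒ eats south Z Z S C   [C ::= eats south Z]
eats south Z Z S C ⇒ eats south south Z S C   [Z ::= south]
eats south south Z S C ⇒ eats south south south S C   [Z ::= south]
eats south south south S C ⇒ eats south south south S S C C   [S ::= S S C]
eats south south south S S C C ⇒ eats south south south south S C C   [S ::= south]
eats south south south south S C C ⇒ eats south south south south C Z C C   [S ::= C Z]
eats south south south south C Z C C ⇒ eats south south south south eats south Z C C   [C ::= eats south]
eats south south south south eats south Z C C ⇒ eats south south south south eats south south C C   [Z ::= south]
eats south south south south eats south south C C ⇒ eats south south south south eats south south eats south C   [C ::= eats south]
eats south south south south eats south south eats south C ⇒ eats south south south south eats south south eats south eats south   [C ::= eats south]

S ⇒ S S C ⇒ C Z S C ⇒ eats south Z Z S C ⇒ eats south south Z S C ⇒ eats south south south S C ⇒ eats south south south S S C C ⇒ eats south south south south S C C ⇒ eats south south south south C Z C C ⇒ eats south south south south eats south Z C C ⇒ eats south south south south eats south south C C ⇒ eats south south south south eats south south eats south C ⇒ eats south south south south eats south south eats south eats south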